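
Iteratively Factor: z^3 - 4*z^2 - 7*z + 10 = (z - 1)*(z^2 - 3*z - 10) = (z - 5)*(z - 1)*(z + 2)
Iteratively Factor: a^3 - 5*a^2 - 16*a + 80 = (a - 4)*(a^2 - a - 20) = (a - 5)*(a - 4)*(a + 4)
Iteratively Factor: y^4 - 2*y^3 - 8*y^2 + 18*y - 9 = (y + 3)*(y^3 - 5*y^2 + 7*y - 3) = (y - 1)*(y + 3)*(y^2 - 4*y + 3) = (y - 3)*(y - 1)*(y + 3)*(y - 1)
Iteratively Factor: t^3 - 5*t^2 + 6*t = (t)*(t^2 - 5*t + 6) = t*(t - 3)*(t - 2)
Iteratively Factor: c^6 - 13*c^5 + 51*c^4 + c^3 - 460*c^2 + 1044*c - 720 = (c - 5)*(c^5 - 8*c^4 + 11*c^3 + 56*c^2 - 180*c + 144) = (c - 5)*(c - 2)*(c^4 - 6*c^3 - c^2 + 54*c - 72) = (c - 5)*(c - 4)*(c - 2)*(c^3 - 2*c^2 - 9*c + 18) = (c - 5)*(c - 4)*(c - 2)*(c + 3)*(c^2 - 5*c + 6) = (c - 5)*(c - 4)*(c - 3)*(c - 2)*(c + 3)*(c - 2)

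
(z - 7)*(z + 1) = z^2 - 6*z - 7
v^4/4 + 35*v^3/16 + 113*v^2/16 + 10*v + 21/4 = (v/2 + 1)^2*(v + 7/4)*(v + 3)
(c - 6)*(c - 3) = c^2 - 9*c + 18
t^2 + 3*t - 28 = (t - 4)*(t + 7)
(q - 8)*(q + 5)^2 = q^3 + 2*q^2 - 55*q - 200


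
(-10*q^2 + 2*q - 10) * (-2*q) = 20*q^3 - 4*q^2 + 20*q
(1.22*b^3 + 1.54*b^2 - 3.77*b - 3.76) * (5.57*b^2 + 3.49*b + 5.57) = 6.7954*b^5 + 12.8356*b^4 - 8.8289*b^3 - 25.5227*b^2 - 34.1213*b - 20.9432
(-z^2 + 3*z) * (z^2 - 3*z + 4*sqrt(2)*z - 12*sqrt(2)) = -z^4 - 4*sqrt(2)*z^3 + 6*z^3 - 9*z^2 + 24*sqrt(2)*z^2 - 36*sqrt(2)*z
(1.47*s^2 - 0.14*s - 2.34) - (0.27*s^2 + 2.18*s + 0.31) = 1.2*s^2 - 2.32*s - 2.65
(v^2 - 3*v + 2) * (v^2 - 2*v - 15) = v^4 - 5*v^3 - 7*v^2 + 41*v - 30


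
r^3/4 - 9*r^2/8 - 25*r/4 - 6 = (r/4 + 1/2)*(r - 8)*(r + 3/2)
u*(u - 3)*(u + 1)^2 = u^4 - u^3 - 5*u^2 - 3*u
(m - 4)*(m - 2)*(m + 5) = m^3 - m^2 - 22*m + 40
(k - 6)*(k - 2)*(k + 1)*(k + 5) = k^4 - 2*k^3 - 31*k^2 + 32*k + 60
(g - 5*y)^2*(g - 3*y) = g^3 - 13*g^2*y + 55*g*y^2 - 75*y^3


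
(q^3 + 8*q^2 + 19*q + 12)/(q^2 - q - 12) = (q^2 + 5*q + 4)/(q - 4)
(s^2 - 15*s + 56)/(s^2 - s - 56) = (s - 7)/(s + 7)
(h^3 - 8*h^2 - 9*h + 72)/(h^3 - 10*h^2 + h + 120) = (h - 3)/(h - 5)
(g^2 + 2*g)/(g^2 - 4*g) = (g + 2)/(g - 4)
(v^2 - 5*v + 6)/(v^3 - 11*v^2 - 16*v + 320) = (v^2 - 5*v + 6)/(v^3 - 11*v^2 - 16*v + 320)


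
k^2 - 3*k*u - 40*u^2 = (k - 8*u)*(k + 5*u)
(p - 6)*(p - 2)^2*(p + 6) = p^4 - 4*p^3 - 32*p^2 + 144*p - 144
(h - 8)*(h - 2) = h^2 - 10*h + 16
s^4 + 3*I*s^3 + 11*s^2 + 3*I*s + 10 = (s - 2*I)*(s - I)*(s + I)*(s + 5*I)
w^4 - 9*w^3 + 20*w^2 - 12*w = w*(w - 6)*(w - 2)*(w - 1)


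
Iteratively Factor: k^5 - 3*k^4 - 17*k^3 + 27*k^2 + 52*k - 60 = (k - 5)*(k^4 + 2*k^3 - 7*k^2 - 8*k + 12) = (k - 5)*(k + 3)*(k^3 - k^2 - 4*k + 4) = (k - 5)*(k + 2)*(k + 3)*(k^2 - 3*k + 2) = (k - 5)*(k - 2)*(k + 2)*(k + 3)*(k - 1)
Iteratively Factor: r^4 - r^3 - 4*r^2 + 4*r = (r - 1)*(r^3 - 4*r) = r*(r - 1)*(r^2 - 4) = r*(r - 1)*(r + 2)*(r - 2)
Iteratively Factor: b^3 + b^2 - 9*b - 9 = (b + 1)*(b^2 - 9) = (b - 3)*(b + 1)*(b + 3)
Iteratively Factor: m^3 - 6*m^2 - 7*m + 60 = (m - 4)*(m^2 - 2*m - 15) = (m - 4)*(m + 3)*(m - 5)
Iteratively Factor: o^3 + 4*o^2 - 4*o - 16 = (o - 2)*(o^2 + 6*o + 8) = (o - 2)*(o + 4)*(o + 2)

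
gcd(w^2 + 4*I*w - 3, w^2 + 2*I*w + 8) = 1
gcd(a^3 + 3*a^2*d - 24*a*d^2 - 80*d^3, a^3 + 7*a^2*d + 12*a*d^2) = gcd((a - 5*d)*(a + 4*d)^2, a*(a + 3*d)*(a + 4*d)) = a + 4*d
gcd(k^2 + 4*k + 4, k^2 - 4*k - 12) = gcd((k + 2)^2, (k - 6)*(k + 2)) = k + 2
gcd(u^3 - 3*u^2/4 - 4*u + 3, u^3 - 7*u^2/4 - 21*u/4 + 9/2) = u^2 + 5*u/4 - 3/2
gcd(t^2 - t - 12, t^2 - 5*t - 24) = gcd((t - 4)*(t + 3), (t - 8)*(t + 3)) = t + 3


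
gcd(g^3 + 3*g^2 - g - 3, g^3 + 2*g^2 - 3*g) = g^2 + 2*g - 3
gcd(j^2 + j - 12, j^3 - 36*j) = 1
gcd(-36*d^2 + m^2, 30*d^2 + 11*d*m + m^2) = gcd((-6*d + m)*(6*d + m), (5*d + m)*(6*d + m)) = 6*d + m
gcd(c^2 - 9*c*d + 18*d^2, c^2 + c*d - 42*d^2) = c - 6*d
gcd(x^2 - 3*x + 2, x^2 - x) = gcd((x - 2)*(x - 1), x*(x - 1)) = x - 1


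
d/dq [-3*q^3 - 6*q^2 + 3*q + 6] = -9*q^2 - 12*q + 3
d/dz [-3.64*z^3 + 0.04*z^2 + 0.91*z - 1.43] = -10.92*z^2 + 0.08*z + 0.91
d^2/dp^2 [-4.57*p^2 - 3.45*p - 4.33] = -9.14000000000000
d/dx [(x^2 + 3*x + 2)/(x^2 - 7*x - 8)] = -10/(x^2 - 16*x + 64)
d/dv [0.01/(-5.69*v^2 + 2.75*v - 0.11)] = (0.1138*v - 0.0275)/(5.69*v^2 - 2.75*v + 0.11)^2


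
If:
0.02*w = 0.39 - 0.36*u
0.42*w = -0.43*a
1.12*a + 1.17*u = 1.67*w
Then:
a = -0.44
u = 1.06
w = 0.45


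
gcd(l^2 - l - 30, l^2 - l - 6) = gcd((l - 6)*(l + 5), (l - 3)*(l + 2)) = 1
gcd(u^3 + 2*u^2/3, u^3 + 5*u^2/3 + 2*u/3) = u^2 + 2*u/3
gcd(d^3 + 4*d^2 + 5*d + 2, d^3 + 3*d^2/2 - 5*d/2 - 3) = d^2 + 3*d + 2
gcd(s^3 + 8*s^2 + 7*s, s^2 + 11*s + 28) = s + 7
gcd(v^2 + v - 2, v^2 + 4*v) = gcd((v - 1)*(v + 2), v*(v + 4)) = 1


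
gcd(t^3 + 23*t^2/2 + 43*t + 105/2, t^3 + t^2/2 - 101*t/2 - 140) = t^2 + 17*t/2 + 35/2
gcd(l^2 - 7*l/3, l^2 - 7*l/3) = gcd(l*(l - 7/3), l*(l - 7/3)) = l^2 - 7*l/3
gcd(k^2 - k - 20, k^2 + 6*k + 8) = k + 4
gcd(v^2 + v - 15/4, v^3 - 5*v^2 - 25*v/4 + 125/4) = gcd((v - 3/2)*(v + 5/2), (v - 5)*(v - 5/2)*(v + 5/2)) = v + 5/2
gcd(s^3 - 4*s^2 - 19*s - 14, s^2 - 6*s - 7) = s^2 - 6*s - 7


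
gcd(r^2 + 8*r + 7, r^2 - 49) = r + 7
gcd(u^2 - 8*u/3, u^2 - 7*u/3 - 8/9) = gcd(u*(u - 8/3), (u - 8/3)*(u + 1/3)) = u - 8/3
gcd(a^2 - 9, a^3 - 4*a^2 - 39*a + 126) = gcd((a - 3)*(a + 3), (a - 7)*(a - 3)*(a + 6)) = a - 3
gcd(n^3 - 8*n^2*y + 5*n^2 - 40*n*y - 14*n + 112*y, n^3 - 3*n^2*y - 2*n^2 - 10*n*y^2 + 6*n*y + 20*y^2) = n - 2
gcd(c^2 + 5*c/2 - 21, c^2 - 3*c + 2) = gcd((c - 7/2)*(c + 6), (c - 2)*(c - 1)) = 1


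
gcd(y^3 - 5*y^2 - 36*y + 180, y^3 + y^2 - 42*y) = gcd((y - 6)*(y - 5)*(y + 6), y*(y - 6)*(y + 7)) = y - 6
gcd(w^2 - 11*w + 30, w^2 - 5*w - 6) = w - 6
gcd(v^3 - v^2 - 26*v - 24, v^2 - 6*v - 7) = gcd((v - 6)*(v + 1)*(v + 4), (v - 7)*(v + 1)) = v + 1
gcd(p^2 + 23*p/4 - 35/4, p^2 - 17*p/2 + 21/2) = 1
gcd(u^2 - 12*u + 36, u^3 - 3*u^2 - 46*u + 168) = u - 6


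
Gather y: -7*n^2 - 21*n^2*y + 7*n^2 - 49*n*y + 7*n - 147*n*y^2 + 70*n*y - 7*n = -147*n*y^2 + y*(-21*n^2 + 21*n)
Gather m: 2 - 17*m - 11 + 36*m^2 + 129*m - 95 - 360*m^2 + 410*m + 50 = -324*m^2 + 522*m - 54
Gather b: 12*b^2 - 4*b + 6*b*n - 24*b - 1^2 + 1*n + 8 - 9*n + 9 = 12*b^2 + b*(6*n - 28) - 8*n + 16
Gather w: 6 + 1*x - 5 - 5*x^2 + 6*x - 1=-5*x^2 + 7*x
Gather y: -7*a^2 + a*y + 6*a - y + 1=-7*a^2 + 6*a + y*(a - 1) + 1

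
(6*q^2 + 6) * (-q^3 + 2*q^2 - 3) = -6*q^5 + 12*q^4 - 6*q^3 - 6*q^2 - 18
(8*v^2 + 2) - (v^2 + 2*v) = 7*v^2 - 2*v + 2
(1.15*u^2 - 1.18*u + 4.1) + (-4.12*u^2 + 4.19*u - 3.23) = -2.97*u^2 + 3.01*u + 0.87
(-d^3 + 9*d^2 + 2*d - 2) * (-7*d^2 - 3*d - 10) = 7*d^5 - 60*d^4 - 31*d^3 - 82*d^2 - 14*d + 20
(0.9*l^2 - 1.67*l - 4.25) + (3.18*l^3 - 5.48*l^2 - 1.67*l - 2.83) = 3.18*l^3 - 4.58*l^2 - 3.34*l - 7.08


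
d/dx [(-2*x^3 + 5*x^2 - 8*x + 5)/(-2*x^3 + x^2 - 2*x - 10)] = 2*(4*x^4 - 12*x^3 + 44*x^2 - 55*x + 45)/(4*x^6 - 4*x^5 + 9*x^4 + 36*x^3 - 16*x^2 + 40*x + 100)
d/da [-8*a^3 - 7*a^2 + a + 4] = -24*a^2 - 14*a + 1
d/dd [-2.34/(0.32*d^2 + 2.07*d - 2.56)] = (1.4976*d + 4.8438)/(0.32*d^2 + 2.07*d - 2.56)^2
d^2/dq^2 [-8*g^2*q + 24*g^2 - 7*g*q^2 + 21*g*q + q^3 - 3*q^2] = -14*g + 6*q - 6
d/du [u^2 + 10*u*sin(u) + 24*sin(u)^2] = 10*u*cos(u) + 2*u + 10*sin(u) + 24*sin(2*u)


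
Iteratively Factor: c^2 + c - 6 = (c - 2)*(c + 3)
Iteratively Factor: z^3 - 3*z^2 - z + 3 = (z - 3)*(z^2 - 1) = (z - 3)*(z - 1)*(z + 1)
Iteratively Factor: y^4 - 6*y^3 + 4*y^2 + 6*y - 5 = (y - 1)*(y^3 - 5*y^2 - y + 5) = (y - 1)^2*(y^2 - 4*y - 5) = (y - 1)^2*(y + 1)*(y - 5)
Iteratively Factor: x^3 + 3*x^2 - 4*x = (x)*(x^2 + 3*x - 4) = x*(x + 4)*(x - 1)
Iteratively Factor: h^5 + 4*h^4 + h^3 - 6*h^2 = (h)*(h^4 + 4*h^3 + h^2 - 6*h) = h^2*(h^3 + 4*h^2 + h - 6) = h^2*(h - 1)*(h^2 + 5*h + 6) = h^2*(h - 1)*(h + 3)*(h + 2)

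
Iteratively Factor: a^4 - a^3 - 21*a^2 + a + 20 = (a + 1)*(a^3 - 2*a^2 - 19*a + 20) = (a - 1)*(a + 1)*(a^2 - a - 20) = (a - 1)*(a + 1)*(a + 4)*(a - 5)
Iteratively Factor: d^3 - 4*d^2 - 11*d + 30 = (d - 5)*(d^2 + d - 6) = (d - 5)*(d - 2)*(d + 3)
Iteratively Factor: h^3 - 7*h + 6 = (h + 3)*(h^2 - 3*h + 2) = (h - 1)*(h + 3)*(h - 2)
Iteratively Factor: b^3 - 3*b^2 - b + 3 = (b - 1)*(b^2 - 2*b - 3) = (b - 1)*(b + 1)*(b - 3)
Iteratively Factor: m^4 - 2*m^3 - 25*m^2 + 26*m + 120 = (m + 4)*(m^3 - 6*m^2 - m + 30) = (m - 5)*(m + 4)*(m^2 - m - 6) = (m - 5)*(m - 3)*(m + 4)*(m + 2)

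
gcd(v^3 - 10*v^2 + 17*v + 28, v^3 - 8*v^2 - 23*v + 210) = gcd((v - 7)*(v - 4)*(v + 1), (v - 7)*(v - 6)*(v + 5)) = v - 7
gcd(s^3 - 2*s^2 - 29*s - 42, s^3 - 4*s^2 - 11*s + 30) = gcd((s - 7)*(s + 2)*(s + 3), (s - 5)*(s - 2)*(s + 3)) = s + 3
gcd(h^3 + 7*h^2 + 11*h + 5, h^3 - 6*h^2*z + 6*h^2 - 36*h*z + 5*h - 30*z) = h^2 + 6*h + 5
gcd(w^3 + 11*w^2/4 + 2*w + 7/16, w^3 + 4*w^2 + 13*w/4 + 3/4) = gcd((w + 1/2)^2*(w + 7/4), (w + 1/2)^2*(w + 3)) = w^2 + w + 1/4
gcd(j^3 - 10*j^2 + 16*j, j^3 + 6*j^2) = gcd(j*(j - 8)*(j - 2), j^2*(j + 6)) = j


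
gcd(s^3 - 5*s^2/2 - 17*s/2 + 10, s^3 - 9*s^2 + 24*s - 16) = s^2 - 5*s + 4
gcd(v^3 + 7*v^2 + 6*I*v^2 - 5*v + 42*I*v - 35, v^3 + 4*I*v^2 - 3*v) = v + I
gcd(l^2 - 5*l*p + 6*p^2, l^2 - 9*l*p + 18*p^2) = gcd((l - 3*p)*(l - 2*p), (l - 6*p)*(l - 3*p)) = -l + 3*p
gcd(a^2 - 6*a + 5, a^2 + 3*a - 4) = a - 1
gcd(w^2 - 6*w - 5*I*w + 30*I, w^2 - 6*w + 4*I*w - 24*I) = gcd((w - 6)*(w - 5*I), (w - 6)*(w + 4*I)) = w - 6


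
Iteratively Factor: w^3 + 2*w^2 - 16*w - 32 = (w + 4)*(w^2 - 2*w - 8) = (w + 2)*(w + 4)*(w - 4)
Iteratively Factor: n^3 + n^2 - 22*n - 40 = (n - 5)*(n^2 + 6*n + 8) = (n - 5)*(n + 2)*(n + 4)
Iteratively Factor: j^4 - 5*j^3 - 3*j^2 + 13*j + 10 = (j + 1)*(j^3 - 6*j^2 + 3*j + 10) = (j + 1)^2*(j^2 - 7*j + 10) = (j - 5)*(j + 1)^2*(j - 2)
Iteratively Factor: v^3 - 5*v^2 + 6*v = (v - 2)*(v^2 - 3*v) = (v - 3)*(v - 2)*(v)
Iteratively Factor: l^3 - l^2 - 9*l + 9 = (l - 1)*(l^2 - 9) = (l - 1)*(l + 3)*(l - 3)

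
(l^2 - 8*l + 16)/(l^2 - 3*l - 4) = (l - 4)/(l + 1)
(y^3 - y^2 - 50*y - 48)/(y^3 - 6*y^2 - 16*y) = (y^2 + 7*y + 6)/(y*(y + 2))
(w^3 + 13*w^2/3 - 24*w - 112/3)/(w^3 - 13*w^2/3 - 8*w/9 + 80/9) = 3*(w + 7)/(3*w - 5)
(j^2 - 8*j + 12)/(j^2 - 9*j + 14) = (j - 6)/(j - 7)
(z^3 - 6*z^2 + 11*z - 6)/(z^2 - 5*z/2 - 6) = 2*(-z^3 + 6*z^2 - 11*z + 6)/(-2*z^2 + 5*z + 12)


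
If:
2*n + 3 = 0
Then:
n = -3/2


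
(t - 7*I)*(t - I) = t^2 - 8*I*t - 7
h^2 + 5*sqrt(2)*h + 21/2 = (h + 3*sqrt(2)/2)*(h + 7*sqrt(2)/2)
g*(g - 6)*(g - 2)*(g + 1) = g^4 - 7*g^3 + 4*g^2 + 12*g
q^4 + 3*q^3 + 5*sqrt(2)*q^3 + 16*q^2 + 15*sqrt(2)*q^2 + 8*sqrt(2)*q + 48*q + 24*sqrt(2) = (q + 3)*(q + sqrt(2))*(q + 2*sqrt(2))^2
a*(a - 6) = a^2 - 6*a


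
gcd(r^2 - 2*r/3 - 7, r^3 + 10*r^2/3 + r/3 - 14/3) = r + 7/3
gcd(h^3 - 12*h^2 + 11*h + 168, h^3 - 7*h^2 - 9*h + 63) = h^2 - 4*h - 21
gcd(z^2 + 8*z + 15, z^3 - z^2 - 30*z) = z + 5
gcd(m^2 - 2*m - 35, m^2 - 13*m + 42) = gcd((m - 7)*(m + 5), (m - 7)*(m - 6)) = m - 7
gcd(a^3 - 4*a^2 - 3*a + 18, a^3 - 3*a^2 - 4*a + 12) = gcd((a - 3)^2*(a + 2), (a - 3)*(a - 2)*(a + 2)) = a^2 - a - 6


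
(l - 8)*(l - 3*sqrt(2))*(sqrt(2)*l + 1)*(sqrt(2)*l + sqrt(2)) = 2*l^4 - 14*l^3 - 5*sqrt(2)*l^3 - 22*l^2 + 35*sqrt(2)*l^2 + 42*l + 40*sqrt(2)*l + 48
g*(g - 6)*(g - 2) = g^3 - 8*g^2 + 12*g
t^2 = t^2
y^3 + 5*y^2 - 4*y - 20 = (y - 2)*(y + 2)*(y + 5)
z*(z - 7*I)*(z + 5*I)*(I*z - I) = I*z^4 + 2*z^3 - I*z^3 - 2*z^2 + 35*I*z^2 - 35*I*z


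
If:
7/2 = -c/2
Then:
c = -7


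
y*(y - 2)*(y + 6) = y^3 + 4*y^2 - 12*y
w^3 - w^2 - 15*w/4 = w*(w - 5/2)*(w + 3/2)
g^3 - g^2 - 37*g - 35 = (g - 7)*(g + 1)*(g + 5)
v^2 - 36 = (v - 6)*(v + 6)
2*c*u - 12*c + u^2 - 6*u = (2*c + u)*(u - 6)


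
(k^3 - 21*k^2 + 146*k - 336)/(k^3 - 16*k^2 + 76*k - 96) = (k - 7)/(k - 2)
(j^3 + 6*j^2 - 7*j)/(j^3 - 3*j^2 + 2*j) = (j + 7)/(j - 2)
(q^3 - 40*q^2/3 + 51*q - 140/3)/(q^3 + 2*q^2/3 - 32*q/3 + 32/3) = (q^2 - 12*q + 35)/(q^2 + 2*q - 8)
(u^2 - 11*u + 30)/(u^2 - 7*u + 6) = (u - 5)/(u - 1)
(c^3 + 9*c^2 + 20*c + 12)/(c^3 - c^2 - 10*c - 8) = (c + 6)/(c - 4)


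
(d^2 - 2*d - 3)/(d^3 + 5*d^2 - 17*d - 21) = 1/(d + 7)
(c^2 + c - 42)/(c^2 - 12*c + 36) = (c + 7)/(c - 6)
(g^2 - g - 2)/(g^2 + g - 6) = (g + 1)/(g + 3)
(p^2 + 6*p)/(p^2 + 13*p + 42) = p/(p + 7)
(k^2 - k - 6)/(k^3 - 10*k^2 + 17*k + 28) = (k^2 - k - 6)/(k^3 - 10*k^2 + 17*k + 28)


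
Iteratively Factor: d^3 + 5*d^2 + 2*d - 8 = (d + 2)*(d^2 + 3*d - 4) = (d + 2)*(d + 4)*(d - 1)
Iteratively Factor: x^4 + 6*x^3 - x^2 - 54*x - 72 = (x - 3)*(x^3 + 9*x^2 + 26*x + 24) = (x - 3)*(x + 2)*(x^2 + 7*x + 12) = (x - 3)*(x + 2)*(x + 3)*(x + 4)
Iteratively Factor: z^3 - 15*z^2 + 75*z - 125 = (z - 5)*(z^2 - 10*z + 25) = (z - 5)^2*(z - 5)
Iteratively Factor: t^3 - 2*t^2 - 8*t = (t - 4)*(t^2 + 2*t) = t*(t - 4)*(t + 2)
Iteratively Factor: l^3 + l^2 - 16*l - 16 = (l + 4)*(l^2 - 3*l - 4) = (l + 1)*(l + 4)*(l - 4)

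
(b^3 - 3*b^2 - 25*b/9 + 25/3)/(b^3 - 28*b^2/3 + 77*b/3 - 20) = (9*b^2 - 25)/(3*(3*b^2 - 19*b + 20))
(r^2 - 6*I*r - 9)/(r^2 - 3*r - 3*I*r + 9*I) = (r - 3*I)/(r - 3)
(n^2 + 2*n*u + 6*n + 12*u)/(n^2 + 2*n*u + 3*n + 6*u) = (n + 6)/(n + 3)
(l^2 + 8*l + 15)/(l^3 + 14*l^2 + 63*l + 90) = 1/(l + 6)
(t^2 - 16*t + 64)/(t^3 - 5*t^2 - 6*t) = (-t^2 + 16*t - 64)/(t*(-t^2 + 5*t + 6))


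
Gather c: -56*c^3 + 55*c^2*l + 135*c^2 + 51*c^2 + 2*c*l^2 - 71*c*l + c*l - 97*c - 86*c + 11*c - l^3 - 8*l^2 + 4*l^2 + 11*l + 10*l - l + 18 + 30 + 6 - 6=-56*c^3 + c^2*(55*l + 186) + c*(2*l^2 - 70*l - 172) - l^3 - 4*l^2 + 20*l + 48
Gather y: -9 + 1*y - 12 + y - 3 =2*y - 24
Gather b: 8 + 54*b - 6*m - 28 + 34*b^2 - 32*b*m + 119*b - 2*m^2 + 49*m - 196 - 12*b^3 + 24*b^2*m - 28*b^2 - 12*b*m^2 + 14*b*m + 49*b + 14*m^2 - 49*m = -12*b^3 + b^2*(24*m + 6) + b*(-12*m^2 - 18*m + 222) + 12*m^2 - 6*m - 216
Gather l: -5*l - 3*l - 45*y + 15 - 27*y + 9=-8*l - 72*y + 24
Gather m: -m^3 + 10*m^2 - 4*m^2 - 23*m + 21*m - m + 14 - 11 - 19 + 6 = -m^3 + 6*m^2 - 3*m - 10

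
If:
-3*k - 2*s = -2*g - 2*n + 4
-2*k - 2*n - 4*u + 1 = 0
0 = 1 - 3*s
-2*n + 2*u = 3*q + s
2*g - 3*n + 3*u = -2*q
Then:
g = 167/112 - 143*u/56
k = -51*u/28 - 23/168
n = 107/168 - 5*u/28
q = 11*u/14 - 15/28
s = 1/3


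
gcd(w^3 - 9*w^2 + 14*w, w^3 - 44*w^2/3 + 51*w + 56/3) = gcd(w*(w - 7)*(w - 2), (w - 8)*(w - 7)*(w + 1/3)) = w - 7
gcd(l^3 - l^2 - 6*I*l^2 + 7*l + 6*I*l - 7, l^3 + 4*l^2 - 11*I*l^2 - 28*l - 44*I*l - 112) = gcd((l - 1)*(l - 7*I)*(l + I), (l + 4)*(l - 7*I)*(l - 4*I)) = l - 7*I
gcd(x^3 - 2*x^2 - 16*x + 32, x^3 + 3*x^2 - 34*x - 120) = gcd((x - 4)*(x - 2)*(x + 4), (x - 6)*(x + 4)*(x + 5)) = x + 4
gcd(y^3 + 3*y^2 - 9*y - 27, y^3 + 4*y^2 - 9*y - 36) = y^2 - 9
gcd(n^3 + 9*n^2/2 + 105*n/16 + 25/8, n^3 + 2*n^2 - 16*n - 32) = n + 2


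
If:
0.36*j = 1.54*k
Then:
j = 4.27777777777778*k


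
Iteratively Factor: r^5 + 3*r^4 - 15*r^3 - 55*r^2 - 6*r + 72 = (r + 3)*(r^4 - 15*r^2 - 10*r + 24) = (r - 1)*(r + 3)*(r^3 + r^2 - 14*r - 24) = (r - 4)*(r - 1)*(r + 3)*(r^2 + 5*r + 6) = (r - 4)*(r - 1)*(r + 3)^2*(r + 2)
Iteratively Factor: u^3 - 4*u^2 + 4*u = (u - 2)*(u^2 - 2*u) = (u - 2)^2*(u)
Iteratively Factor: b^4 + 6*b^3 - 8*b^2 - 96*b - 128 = (b - 4)*(b^3 + 10*b^2 + 32*b + 32) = (b - 4)*(b + 4)*(b^2 + 6*b + 8) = (b - 4)*(b + 4)^2*(b + 2)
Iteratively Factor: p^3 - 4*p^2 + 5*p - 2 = (p - 1)*(p^2 - 3*p + 2) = (p - 1)^2*(p - 2)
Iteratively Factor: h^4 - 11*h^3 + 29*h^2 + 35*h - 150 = (h - 5)*(h^3 - 6*h^2 - h + 30) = (h - 5)*(h - 3)*(h^2 - 3*h - 10) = (h - 5)^2*(h - 3)*(h + 2)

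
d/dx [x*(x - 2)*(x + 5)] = 3*x^2 + 6*x - 10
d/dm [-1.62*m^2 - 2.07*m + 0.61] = -3.24*m - 2.07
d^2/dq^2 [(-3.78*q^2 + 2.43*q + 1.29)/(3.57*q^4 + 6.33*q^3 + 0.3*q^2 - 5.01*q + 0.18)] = (-289.054332*q^8 - 140.883624*q^7 + 912.608424*q^6 + 663.07086*q^5 + 272.635146*q^4 + 119.173194*q^3 - 286.711974*q^2 - 21.239496*q + 68.756742)/(45.499293*q^12 + 242.025651*q^11 + 440.608329*q^10 + 102.75687*q^9 - 635.39073*q^8 - 608.314779*q^7 + 234.559017*q^6 + 458.032563*q^5 - 11.26467*q^4 - 126.759465*q^3 + 13.583214*q^2 - 0.486972*q + 0.005832)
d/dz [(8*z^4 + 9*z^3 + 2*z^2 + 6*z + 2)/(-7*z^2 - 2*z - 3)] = (-112*z^5 - 111*z^4 - 132*z^3 - 43*z^2 + 16*z - 14)/(49*z^4 + 28*z^3 + 46*z^2 + 12*z + 9)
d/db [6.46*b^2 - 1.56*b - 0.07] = 12.92*b - 1.56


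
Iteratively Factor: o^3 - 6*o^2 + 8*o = (o - 2)*(o^2 - 4*o) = o*(o - 2)*(o - 4)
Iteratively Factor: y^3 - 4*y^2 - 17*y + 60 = (y + 4)*(y^2 - 8*y + 15) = (y - 3)*(y + 4)*(y - 5)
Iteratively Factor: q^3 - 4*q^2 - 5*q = (q - 5)*(q^2 + q) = q*(q - 5)*(q + 1)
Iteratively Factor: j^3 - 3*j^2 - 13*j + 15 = (j - 5)*(j^2 + 2*j - 3) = (j - 5)*(j - 1)*(j + 3)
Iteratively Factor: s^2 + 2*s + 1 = (s + 1)*(s + 1)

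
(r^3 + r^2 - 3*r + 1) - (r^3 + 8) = r^2 - 3*r - 7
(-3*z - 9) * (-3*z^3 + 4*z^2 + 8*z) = 9*z^4 + 15*z^3 - 60*z^2 - 72*z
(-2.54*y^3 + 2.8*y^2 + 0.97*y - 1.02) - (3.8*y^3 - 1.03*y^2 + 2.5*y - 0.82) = -6.34*y^3 + 3.83*y^2 - 1.53*y - 0.2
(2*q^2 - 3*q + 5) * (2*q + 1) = 4*q^3 - 4*q^2 + 7*q + 5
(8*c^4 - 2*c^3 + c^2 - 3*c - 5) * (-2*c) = -16*c^5 + 4*c^4 - 2*c^3 + 6*c^2 + 10*c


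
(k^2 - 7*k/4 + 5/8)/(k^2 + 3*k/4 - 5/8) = (4*k - 5)/(4*k + 5)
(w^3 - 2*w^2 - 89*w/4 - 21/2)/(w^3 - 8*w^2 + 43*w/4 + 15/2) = (2*w + 7)/(2*w - 5)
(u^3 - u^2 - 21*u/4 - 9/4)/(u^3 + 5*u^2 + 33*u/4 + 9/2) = (2*u^2 - 5*u - 3)/(2*u^2 + 7*u + 6)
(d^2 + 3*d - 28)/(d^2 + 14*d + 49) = (d - 4)/(d + 7)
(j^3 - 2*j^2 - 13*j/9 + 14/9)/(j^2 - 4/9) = (3*j^2 - 4*j - 7)/(3*j + 2)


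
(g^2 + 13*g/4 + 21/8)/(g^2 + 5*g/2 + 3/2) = (g + 7/4)/(g + 1)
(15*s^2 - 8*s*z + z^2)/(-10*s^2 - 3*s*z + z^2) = (-3*s + z)/(2*s + z)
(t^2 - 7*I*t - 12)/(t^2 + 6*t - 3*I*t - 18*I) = (t - 4*I)/(t + 6)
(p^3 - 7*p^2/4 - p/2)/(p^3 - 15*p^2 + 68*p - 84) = p*(4*p + 1)/(4*(p^2 - 13*p + 42))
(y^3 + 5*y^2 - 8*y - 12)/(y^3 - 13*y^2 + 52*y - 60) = (y^2 + 7*y + 6)/(y^2 - 11*y + 30)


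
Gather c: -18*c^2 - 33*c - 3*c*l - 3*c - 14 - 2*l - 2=-18*c^2 + c*(-3*l - 36) - 2*l - 16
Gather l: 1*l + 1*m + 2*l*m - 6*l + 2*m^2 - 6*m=l*(2*m - 5) + 2*m^2 - 5*m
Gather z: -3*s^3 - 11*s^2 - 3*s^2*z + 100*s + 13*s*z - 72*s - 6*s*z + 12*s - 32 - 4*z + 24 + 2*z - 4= -3*s^3 - 11*s^2 + 40*s + z*(-3*s^2 + 7*s - 2) - 12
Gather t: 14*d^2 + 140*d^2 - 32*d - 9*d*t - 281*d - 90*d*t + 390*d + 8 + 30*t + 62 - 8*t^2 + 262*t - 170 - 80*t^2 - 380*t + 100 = 154*d^2 + 77*d - 88*t^2 + t*(-99*d - 88)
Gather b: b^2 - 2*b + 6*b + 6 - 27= b^2 + 4*b - 21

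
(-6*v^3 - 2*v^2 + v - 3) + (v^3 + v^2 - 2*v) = -5*v^3 - v^2 - v - 3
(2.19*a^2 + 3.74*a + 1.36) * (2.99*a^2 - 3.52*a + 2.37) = 6.5481*a^4 + 3.4738*a^3 - 3.9081*a^2 + 4.0766*a + 3.2232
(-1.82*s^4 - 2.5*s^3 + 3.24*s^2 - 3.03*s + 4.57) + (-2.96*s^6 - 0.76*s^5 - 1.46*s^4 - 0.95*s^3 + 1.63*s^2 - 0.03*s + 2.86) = -2.96*s^6 - 0.76*s^5 - 3.28*s^4 - 3.45*s^3 + 4.87*s^2 - 3.06*s + 7.43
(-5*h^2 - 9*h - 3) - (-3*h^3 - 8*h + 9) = 3*h^3 - 5*h^2 - h - 12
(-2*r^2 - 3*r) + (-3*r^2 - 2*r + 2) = -5*r^2 - 5*r + 2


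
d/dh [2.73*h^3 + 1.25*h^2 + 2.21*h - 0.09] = 8.19*h^2 + 2.5*h + 2.21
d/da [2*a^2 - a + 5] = 4*a - 1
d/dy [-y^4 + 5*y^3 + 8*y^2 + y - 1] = -4*y^3 + 15*y^2 + 16*y + 1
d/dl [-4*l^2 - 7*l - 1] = -8*l - 7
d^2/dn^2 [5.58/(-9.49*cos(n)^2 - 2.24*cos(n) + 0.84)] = (2010.141432*(1 - cos(n)^2)^2 + 355.852224*cos(n)^3 + 1210.995036*cos(n)^2 - 701.20512*cos(n) - 2155.100904)/(9.49*cos(n)^2 + 2.24*cos(n) - 0.84)^3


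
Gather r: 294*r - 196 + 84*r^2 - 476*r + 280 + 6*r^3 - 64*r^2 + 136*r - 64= 6*r^3 + 20*r^2 - 46*r + 20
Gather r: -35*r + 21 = 21 - 35*r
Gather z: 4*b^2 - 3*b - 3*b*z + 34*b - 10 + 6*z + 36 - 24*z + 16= 4*b^2 + 31*b + z*(-3*b - 18) + 42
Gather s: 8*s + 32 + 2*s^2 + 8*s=2*s^2 + 16*s + 32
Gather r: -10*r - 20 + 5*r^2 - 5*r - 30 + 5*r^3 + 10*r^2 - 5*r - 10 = 5*r^3 + 15*r^2 - 20*r - 60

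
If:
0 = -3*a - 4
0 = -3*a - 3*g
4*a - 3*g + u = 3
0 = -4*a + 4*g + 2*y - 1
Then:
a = -4/3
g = 4/3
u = 37/3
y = -29/6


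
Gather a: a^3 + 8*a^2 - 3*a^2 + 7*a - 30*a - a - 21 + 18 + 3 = a^3 + 5*a^2 - 24*a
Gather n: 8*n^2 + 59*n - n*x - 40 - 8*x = 8*n^2 + n*(59 - x) - 8*x - 40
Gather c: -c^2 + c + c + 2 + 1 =-c^2 + 2*c + 3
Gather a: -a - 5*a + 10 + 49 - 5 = 54 - 6*a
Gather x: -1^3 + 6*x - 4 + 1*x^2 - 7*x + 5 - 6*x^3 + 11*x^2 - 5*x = -6*x^3 + 12*x^2 - 6*x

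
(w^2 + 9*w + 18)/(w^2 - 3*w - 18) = (w + 6)/(w - 6)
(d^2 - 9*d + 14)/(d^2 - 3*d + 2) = (d - 7)/(d - 1)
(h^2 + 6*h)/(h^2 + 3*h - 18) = h/(h - 3)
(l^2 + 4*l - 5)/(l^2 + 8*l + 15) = (l - 1)/(l + 3)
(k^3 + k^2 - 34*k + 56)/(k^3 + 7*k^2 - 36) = (k^2 + 3*k - 28)/(k^2 + 9*k + 18)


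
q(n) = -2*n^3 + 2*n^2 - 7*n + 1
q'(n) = -6*n^2 + 4*n - 7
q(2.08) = -22.91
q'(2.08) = -24.64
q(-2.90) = 86.90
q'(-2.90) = -69.06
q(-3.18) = 107.80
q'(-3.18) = -80.39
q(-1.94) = 36.71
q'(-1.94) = -37.34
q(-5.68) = 471.79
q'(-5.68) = -223.29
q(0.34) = -1.23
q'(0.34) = -6.33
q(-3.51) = 136.70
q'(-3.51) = -94.96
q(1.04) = -6.37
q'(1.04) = -9.33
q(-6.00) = 547.00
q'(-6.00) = -247.00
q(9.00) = -1358.00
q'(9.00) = -457.00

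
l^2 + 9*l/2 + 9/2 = (l + 3/2)*(l + 3)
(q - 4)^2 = q^2 - 8*q + 16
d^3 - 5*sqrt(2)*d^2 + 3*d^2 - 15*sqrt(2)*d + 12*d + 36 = (d + 3)*(d - 3*sqrt(2))*(d - 2*sqrt(2))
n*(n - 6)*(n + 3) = n^3 - 3*n^2 - 18*n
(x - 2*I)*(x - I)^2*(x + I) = x^4 - 3*I*x^3 - x^2 - 3*I*x - 2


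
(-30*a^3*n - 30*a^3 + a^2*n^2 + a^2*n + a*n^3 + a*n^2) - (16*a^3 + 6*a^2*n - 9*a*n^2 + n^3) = -30*a^3*n - 46*a^3 + a^2*n^2 - 5*a^2*n + a*n^3 + 10*a*n^2 - n^3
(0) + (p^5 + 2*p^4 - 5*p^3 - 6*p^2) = p^5 + 2*p^4 - 5*p^3 - 6*p^2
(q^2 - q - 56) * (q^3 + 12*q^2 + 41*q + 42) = q^5 + 11*q^4 - 27*q^3 - 671*q^2 - 2338*q - 2352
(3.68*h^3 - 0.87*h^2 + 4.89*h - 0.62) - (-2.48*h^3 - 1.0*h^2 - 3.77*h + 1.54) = 6.16*h^3 + 0.13*h^2 + 8.66*h - 2.16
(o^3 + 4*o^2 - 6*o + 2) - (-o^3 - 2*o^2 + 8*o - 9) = 2*o^3 + 6*o^2 - 14*o + 11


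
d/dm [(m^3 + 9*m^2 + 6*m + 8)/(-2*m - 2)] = (-m^3 - 6*m^2 - 9*m + 1)/(m^2 + 2*m + 1)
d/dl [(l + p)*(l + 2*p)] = 2*l + 3*p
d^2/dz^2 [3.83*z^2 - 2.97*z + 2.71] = 7.66000000000000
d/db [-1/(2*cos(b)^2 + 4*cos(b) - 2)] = -(cos(b) + 1)*sin(b)/(sin(b)^2 - 2*cos(b))^2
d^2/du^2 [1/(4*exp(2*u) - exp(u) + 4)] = ((1 - 16*exp(u))*(4*exp(2*u) - exp(u) + 4) + 2*(8*exp(u) - 1)^2*exp(u))*exp(u)/(4*exp(2*u) - exp(u) + 4)^3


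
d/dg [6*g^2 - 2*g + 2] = 12*g - 2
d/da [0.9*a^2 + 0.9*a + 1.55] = 1.8*a + 0.9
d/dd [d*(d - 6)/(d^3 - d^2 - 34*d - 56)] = (d*(d - 6)*(-3*d^2 + 2*d + 34) + 2*(3 - d)*(-d^3 + d^2 + 34*d + 56))/(-d^3 + d^2 + 34*d + 56)^2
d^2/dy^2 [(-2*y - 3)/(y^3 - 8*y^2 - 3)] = 2*(y^2*(2*y + 3)*(3*y - 16)^2 + (6*y^2 - 32*y + (2*y + 3)*(3*y - 8))*(-y^3 + 8*y^2 + 3))/(-y^3 + 8*y^2 + 3)^3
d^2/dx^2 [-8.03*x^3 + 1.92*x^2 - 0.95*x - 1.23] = 3.84 - 48.18*x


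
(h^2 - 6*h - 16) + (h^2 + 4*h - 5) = 2*h^2 - 2*h - 21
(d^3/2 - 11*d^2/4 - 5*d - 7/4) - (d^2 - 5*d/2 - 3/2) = d^3/2 - 15*d^2/4 - 5*d/2 - 1/4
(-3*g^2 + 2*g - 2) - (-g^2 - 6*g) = -2*g^2 + 8*g - 2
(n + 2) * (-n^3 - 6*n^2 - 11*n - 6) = -n^4 - 8*n^3 - 23*n^2 - 28*n - 12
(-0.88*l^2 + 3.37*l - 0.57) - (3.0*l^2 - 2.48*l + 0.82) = -3.88*l^2 + 5.85*l - 1.39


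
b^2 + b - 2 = (b - 1)*(b + 2)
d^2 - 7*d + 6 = (d - 6)*(d - 1)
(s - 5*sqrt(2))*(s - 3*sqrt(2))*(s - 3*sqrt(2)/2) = s^3 - 19*sqrt(2)*s^2/2 + 54*s - 45*sqrt(2)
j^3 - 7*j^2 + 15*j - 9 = (j - 3)^2*(j - 1)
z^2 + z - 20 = (z - 4)*(z + 5)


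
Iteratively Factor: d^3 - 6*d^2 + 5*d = (d - 5)*(d^2 - d) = (d - 5)*(d - 1)*(d)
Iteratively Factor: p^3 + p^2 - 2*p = (p - 1)*(p^2 + 2*p) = (p - 1)*(p + 2)*(p)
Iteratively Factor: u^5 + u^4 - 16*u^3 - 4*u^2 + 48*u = (u - 2)*(u^4 + 3*u^3 - 10*u^2 - 24*u) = u*(u - 2)*(u^3 + 3*u^2 - 10*u - 24) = u*(u - 2)*(u + 2)*(u^2 + u - 12) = u*(u - 2)*(u + 2)*(u + 4)*(u - 3)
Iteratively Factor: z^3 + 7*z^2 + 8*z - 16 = (z + 4)*(z^2 + 3*z - 4) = (z - 1)*(z + 4)*(z + 4)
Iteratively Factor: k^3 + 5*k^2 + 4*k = (k + 4)*(k^2 + k) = (k + 1)*(k + 4)*(k)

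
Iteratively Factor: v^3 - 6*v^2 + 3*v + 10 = (v - 2)*(v^2 - 4*v - 5) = (v - 2)*(v + 1)*(v - 5)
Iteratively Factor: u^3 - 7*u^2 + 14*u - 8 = (u - 1)*(u^2 - 6*u + 8) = (u - 4)*(u - 1)*(u - 2)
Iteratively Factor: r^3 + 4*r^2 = (r)*(r^2 + 4*r) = r*(r + 4)*(r)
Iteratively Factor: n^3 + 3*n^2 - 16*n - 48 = (n - 4)*(n^2 + 7*n + 12) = (n - 4)*(n + 4)*(n + 3)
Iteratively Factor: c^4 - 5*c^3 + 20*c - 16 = (c + 2)*(c^3 - 7*c^2 + 14*c - 8) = (c - 1)*(c + 2)*(c^2 - 6*c + 8) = (c - 4)*(c - 1)*(c + 2)*(c - 2)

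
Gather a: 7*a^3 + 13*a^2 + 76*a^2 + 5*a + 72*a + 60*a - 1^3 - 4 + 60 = 7*a^3 + 89*a^2 + 137*a + 55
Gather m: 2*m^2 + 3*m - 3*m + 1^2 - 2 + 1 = 2*m^2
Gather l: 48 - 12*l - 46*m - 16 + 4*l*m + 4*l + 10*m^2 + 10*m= l*(4*m - 8) + 10*m^2 - 36*m + 32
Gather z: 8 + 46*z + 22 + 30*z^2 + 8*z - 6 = 30*z^2 + 54*z + 24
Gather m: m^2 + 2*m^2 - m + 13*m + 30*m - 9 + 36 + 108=3*m^2 + 42*m + 135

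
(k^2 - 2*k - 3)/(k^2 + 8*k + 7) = (k - 3)/(k + 7)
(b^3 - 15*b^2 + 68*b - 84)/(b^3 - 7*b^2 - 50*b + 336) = (b^2 - 9*b + 14)/(b^2 - b - 56)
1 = 1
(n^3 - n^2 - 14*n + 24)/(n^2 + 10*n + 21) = (n^3 - n^2 - 14*n + 24)/(n^2 + 10*n + 21)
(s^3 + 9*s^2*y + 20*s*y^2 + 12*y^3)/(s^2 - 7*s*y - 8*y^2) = (-s^2 - 8*s*y - 12*y^2)/(-s + 8*y)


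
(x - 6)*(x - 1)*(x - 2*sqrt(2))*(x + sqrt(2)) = x^4 - 7*x^3 - sqrt(2)*x^3 + 2*x^2 + 7*sqrt(2)*x^2 - 6*sqrt(2)*x + 28*x - 24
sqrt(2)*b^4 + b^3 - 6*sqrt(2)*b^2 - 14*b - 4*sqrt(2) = (b - 2*sqrt(2))*(b + sqrt(2))^2*(sqrt(2)*b + 1)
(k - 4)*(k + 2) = k^2 - 2*k - 8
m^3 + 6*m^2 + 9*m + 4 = (m + 1)^2*(m + 4)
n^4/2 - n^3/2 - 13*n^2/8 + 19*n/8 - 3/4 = (n/2 + 1)*(n - 3/2)*(n - 1)*(n - 1/2)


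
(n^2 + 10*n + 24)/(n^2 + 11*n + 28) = (n + 6)/(n + 7)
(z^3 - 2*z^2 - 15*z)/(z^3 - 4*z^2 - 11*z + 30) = z/(z - 2)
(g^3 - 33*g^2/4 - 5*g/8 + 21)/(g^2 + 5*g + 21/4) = (4*g^2 - 39*g + 56)/(2*(2*g + 7))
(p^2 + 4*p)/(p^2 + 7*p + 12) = p/(p + 3)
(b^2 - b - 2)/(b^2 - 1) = (b - 2)/(b - 1)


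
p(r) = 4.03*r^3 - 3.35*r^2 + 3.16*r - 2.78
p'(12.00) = 1663.72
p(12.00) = 6516.58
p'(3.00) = 91.87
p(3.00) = 85.36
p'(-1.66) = 47.60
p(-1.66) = -35.69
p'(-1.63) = 46.20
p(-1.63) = -34.28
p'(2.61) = 68.03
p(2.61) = 54.30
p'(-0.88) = 18.42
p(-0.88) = -10.90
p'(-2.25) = 79.44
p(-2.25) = -72.75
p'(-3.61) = 184.91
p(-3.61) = -247.44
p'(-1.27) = 31.17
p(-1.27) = -20.45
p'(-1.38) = 35.43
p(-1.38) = -24.11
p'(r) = 12.09*r^2 - 6.7*r + 3.16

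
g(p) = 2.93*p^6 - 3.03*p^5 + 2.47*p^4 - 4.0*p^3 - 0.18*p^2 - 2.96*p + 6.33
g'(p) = 17.58*p^5 - 15.15*p^4 + 9.88*p^3 - 12.0*p^2 - 0.36*p - 2.96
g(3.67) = 5385.29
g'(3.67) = 9278.49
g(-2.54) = 1288.19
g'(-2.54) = -2730.57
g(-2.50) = 1182.82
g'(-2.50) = -2540.03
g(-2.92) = 2752.02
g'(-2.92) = -5183.53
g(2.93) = 1277.08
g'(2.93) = 2821.19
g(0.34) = 5.17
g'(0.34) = -4.20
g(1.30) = 3.34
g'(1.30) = 20.00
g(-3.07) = 3628.16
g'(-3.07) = -6540.72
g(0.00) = 6.33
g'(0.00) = -2.96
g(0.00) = 6.33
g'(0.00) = -2.96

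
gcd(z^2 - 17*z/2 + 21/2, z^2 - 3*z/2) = z - 3/2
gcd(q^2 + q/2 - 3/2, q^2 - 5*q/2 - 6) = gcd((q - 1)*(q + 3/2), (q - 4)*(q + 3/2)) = q + 3/2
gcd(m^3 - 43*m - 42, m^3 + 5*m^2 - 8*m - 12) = m^2 + 7*m + 6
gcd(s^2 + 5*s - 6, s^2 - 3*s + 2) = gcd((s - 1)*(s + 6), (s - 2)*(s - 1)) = s - 1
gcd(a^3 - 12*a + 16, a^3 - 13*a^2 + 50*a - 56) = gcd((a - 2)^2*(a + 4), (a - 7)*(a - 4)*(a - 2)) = a - 2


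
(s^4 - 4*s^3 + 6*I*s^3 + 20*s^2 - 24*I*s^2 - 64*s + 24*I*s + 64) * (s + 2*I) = s^5 - 4*s^4 + 8*I*s^4 + 8*s^3 - 32*I*s^3 - 16*s^2 + 64*I*s^2 + 16*s - 128*I*s + 128*I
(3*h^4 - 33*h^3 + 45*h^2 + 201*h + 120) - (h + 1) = 3*h^4 - 33*h^3 + 45*h^2 + 200*h + 119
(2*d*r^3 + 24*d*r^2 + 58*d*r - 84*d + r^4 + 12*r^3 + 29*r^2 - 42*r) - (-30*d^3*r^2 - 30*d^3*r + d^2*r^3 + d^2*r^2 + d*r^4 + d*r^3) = 30*d^3*r^2 + 30*d^3*r - d^2*r^3 - d^2*r^2 - d*r^4 + d*r^3 + 24*d*r^2 + 58*d*r - 84*d + r^4 + 12*r^3 + 29*r^2 - 42*r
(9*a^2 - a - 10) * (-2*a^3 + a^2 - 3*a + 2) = -18*a^5 + 11*a^4 - 8*a^3 + 11*a^2 + 28*a - 20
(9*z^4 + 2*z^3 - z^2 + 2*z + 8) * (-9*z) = -81*z^5 - 18*z^4 + 9*z^3 - 18*z^2 - 72*z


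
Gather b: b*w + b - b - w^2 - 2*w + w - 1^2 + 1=b*w - w^2 - w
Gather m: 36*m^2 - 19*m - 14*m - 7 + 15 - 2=36*m^2 - 33*m + 6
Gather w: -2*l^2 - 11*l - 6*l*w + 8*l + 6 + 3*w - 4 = -2*l^2 - 3*l + w*(3 - 6*l) + 2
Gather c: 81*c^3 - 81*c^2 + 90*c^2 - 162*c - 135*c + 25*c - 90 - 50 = 81*c^3 + 9*c^2 - 272*c - 140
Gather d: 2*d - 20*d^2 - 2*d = -20*d^2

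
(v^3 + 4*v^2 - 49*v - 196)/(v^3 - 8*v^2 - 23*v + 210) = (v^2 + 11*v + 28)/(v^2 - v - 30)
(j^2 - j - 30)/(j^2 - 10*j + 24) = (j + 5)/(j - 4)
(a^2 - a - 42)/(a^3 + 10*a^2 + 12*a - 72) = (a - 7)/(a^2 + 4*a - 12)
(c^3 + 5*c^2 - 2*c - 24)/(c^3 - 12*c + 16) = (c + 3)/(c - 2)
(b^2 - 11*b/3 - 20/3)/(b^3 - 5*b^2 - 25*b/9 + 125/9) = 3*(3*b + 4)/(9*b^2 - 25)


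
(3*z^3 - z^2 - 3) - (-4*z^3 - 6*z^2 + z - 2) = 7*z^3 + 5*z^2 - z - 1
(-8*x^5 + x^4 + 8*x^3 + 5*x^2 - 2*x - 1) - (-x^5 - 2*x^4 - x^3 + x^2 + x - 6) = -7*x^5 + 3*x^4 + 9*x^3 + 4*x^2 - 3*x + 5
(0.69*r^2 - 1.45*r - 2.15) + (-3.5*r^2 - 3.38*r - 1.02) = -2.81*r^2 - 4.83*r - 3.17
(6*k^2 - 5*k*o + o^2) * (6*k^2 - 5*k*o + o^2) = 36*k^4 - 60*k^3*o + 37*k^2*o^2 - 10*k*o^3 + o^4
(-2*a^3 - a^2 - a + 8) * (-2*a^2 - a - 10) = 4*a^5 + 4*a^4 + 23*a^3 - 5*a^2 + 2*a - 80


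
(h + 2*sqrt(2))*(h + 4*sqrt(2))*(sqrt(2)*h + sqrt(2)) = sqrt(2)*h^3 + sqrt(2)*h^2 + 12*h^2 + 12*h + 16*sqrt(2)*h + 16*sqrt(2)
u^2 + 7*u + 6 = (u + 1)*(u + 6)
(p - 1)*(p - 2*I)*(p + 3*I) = p^3 - p^2 + I*p^2 + 6*p - I*p - 6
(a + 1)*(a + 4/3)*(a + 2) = a^3 + 13*a^2/3 + 6*a + 8/3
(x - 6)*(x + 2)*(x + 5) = x^3 + x^2 - 32*x - 60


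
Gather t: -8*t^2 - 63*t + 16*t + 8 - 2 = -8*t^2 - 47*t + 6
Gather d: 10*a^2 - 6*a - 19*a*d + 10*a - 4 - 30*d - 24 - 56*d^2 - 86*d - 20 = 10*a^2 + 4*a - 56*d^2 + d*(-19*a - 116) - 48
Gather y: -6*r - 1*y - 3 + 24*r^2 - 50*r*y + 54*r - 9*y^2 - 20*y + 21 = 24*r^2 + 48*r - 9*y^2 + y*(-50*r - 21) + 18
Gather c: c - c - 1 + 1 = 0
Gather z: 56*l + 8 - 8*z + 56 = 56*l - 8*z + 64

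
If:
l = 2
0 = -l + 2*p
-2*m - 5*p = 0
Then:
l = 2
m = -5/2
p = 1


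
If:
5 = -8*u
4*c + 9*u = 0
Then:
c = 45/32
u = -5/8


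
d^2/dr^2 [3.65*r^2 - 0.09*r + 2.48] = 7.30000000000000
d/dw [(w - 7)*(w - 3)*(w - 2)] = 3*w^2 - 24*w + 41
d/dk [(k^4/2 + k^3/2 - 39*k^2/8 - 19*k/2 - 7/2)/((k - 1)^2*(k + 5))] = (4*k^5 + 28*k^4 - 29*k^3 + 131*k^2 + 854*k + 632)/(8*(k^5 + 7*k^4 - 2*k^3 - 46*k^2 + 65*k - 25))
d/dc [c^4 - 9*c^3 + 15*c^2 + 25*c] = 4*c^3 - 27*c^2 + 30*c + 25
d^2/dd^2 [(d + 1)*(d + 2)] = 2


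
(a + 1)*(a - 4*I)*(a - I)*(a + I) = a^4 + a^3 - 4*I*a^3 + a^2 - 4*I*a^2 + a - 4*I*a - 4*I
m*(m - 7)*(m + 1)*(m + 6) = m^4 - 43*m^2 - 42*m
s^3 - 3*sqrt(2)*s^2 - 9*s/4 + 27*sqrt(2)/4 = (s - 3/2)*(s + 3/2)*(s - 3*sqrt(2))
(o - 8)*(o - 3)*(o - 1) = o^3 - 12*o^2 + 35*o - 24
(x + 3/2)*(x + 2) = x^2 + 7*x/2 + 3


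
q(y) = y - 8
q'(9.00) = 1.00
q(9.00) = 1.00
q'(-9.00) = 1.00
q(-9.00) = -17.00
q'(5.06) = 1.00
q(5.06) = -2.94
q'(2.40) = 1.00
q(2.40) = -5.60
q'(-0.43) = 1.00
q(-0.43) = -8.43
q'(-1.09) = 1.00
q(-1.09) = -9.09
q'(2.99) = 1.00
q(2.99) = -5.01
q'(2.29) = 1.00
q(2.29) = -5.71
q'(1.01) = 1.00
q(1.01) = -6.99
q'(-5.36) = 1.00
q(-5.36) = -13.36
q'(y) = 1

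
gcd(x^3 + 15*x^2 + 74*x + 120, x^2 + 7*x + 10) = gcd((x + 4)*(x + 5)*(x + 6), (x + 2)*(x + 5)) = x + 5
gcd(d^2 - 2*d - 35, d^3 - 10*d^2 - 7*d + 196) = d - 7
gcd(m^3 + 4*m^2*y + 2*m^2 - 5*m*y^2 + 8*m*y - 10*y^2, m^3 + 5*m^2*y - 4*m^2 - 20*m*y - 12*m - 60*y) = m^2 + 5*m*y + 2*m + 10*y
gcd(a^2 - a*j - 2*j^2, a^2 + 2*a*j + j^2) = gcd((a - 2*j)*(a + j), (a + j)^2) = a + j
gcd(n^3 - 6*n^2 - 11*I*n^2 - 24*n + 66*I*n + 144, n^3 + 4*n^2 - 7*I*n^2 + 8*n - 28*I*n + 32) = n - 8*I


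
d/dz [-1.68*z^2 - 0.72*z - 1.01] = -3.36*z - 0.72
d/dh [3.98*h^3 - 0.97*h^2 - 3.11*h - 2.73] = 11.94*h^2 - 1.94*h - 3.11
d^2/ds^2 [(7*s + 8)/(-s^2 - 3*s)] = 2*(s*(s + 3)*(21*s + 29) - (2*s + 3)^2*(7*s + 8))/(s^3*(s + 3)^3)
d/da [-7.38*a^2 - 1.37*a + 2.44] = -14.76*a - 1.37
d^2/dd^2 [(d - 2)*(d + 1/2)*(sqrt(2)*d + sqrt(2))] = sqrt(2)*(6*d - 1)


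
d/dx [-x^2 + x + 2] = 1 - 2*x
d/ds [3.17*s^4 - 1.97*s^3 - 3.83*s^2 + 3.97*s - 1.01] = 12.68*s^3 - 5.91*s^2 - 7.66*s + 3.97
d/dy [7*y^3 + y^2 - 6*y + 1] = 21*y^2 + 2*y - 6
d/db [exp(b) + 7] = exp(b)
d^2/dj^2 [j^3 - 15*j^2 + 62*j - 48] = 6*j - 30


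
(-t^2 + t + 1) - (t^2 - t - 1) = -2*t^2 + 2*t + 2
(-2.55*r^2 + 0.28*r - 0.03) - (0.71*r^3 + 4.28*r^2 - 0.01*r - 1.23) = -0.71*r^3 - 6.83*r^2 + 0.29*r + 1.2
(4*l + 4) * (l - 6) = 4*l^2 - 20*l - 24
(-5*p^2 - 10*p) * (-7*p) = 35*p^3 + 70*p^2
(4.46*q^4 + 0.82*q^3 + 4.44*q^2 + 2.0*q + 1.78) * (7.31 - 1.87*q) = -8.3402*q^5 + 31.0692*q^4 - 2.3086*q^3 + 28.7164*q^2 + 11.2914*q + 13.0118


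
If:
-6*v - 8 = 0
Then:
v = -4/3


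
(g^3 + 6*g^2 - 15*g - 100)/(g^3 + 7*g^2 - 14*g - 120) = (g + 5)/(g + 6)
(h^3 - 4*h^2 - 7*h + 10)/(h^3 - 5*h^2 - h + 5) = (h + 2)/(h + 1)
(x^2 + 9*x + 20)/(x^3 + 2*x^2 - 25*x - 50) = (x + 4)/(x^2 - 3*x - 10)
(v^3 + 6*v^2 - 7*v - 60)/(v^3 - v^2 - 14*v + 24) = (v + 5)/(v - 2)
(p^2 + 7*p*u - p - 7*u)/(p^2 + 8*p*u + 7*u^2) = (p - 1)/(p + u)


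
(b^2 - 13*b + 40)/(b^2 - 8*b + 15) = (b - 8)/(b - 3)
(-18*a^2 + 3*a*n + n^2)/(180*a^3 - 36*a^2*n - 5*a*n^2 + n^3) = (-3*a + n)/(30*a^2 - 11*a*n + n^2)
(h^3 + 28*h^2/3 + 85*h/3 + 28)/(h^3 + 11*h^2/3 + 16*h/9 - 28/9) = 3*(h^2 + 7*h + 12)/(3*h^2 + 4*h - 4)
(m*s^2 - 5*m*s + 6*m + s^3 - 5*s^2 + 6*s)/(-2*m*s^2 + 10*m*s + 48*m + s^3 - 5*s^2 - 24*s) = (-m*s^2 + 5*m*s - 6*m - s^3 + 5*s^2 - 6*s)/(2*m*s^2 - 10*m*s - 48*m - s^3 + 5*s^2 + 24*s)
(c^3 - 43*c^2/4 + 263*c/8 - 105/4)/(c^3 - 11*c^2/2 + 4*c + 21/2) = (4*c^2 - 29*c + 30)/(4*(c^2 - 2*c - 3))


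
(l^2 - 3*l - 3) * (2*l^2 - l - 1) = 2*l^4 - 7*l^3 - 4*l^2 + 6*l + 3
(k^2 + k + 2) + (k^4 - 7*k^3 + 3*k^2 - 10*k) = k^4 - 7*k^3 + 4*k^2 - 9*k + 2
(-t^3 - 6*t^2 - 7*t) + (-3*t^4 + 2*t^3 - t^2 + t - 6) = -3*t^4 + t^3 - 7*t^2 - 6*t - 6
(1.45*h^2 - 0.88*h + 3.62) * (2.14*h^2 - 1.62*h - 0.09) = 3.103*h^4 - 4.2322*h^3 + 9.0419*h^2 - 5.7852*h - 0.3258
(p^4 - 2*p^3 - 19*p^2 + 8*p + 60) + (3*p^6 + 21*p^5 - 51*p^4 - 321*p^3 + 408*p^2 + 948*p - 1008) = 3*p^6 + 21*p^5 - 50*p^4 - 323*p^3 + 389*p^2 + 956*p - 948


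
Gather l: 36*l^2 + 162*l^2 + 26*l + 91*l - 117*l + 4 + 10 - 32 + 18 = 198*l^2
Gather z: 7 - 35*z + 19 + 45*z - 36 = 10*z - 10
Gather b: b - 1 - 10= b - 11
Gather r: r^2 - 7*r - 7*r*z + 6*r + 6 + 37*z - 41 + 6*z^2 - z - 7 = r^2 + r*(-7*z - 1) + 6*z^2 + 36*z - 42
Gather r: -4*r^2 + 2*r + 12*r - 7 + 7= -4*r^2 + 14*r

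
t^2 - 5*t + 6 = (t - 3)*(t - 2)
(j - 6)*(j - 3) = j^2 - 9*j + 18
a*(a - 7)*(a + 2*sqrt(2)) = a^3 - 7*a^2 + 2*sqrt(2)*a^2 - 14*sqrt(2)*a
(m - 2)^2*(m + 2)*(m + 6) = m^4 + 4*m^3 - 16*m^2 - 16*m + 48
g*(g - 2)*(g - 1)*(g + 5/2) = g^4 - g^3/2 - 11*g^2/2 + 5*g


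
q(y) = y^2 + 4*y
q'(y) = 2*y + 4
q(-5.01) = 5.06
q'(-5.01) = -6.02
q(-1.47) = -3.72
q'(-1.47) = 1.06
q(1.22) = 6.37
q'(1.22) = 6.44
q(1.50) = 8.25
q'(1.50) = 7.00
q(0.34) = 1.48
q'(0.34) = 4.68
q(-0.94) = -2.88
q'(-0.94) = 2.12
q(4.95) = 44.30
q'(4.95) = 13.90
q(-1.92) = -3.99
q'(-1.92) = 0.16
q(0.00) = 0.00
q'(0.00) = 4.00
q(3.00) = 21.00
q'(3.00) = 10.00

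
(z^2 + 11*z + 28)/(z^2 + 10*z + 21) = (z + 4)/(z + 3)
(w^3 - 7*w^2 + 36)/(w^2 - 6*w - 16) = (w^2 - 9*w + 18)/(w - 8)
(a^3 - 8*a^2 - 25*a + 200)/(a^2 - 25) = a - 8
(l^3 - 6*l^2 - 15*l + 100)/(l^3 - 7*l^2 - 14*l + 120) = (l - 5)/(l - 6)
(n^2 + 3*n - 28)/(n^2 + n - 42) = (n - 4)/(n - 6)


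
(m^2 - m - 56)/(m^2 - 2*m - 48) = (m + 7)/(m + 6)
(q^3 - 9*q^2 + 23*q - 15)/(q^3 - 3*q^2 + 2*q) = (q^2 - 8*q + 15)/(q*(q - 2))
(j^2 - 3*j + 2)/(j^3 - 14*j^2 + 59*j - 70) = (j - 1)/(j^2 - 12*j + 35)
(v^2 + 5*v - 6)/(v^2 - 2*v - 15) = (-v^2 - 5*v + 6)/(-v^2 + 2*v + 15)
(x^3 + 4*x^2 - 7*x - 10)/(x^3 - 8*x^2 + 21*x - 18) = (x^2 + 6*x + 5)/(x^2 - 6*x + 9)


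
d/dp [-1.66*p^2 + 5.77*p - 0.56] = 5.77 - 3.32*p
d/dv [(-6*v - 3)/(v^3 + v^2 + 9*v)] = 3*(4*v^3 + 5*v^2 + 2*v + 9)/(v^2*(v^4 + 2*v^3 + 19*v^2 + 18*v + 81))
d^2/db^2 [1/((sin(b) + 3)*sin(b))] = (-4*sin(b) - 9 - 3/sin(b) + 18/sin(b)^2 + 18/sin(b)^3)/(sin(b) + 3)^3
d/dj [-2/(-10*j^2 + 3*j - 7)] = 2*(3 - 20*j)/(10*j^2 - 3*j + 7)^2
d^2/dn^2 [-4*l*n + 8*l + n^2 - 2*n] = 2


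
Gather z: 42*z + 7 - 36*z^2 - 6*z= -36*z^2 + 36*z + 7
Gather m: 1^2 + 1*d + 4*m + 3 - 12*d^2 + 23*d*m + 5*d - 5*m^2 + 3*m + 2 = -12*d^2 + 6*d - 5*m^2 + m*(23*d + 7) + 6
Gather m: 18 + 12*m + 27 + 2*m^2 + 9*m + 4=2*m^2 + 21*m + 49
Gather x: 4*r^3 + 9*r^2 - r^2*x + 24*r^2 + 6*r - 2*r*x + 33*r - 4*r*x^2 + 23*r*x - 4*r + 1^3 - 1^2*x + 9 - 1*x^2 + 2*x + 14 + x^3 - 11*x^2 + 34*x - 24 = 4*r^3 + 33*r^2 + 35*r + x^3 + x^2*(-4*r - 12) + x*(-r^2 + 21*r + 35)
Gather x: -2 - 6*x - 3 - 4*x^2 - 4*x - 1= -4*x^2 - 10*x - 6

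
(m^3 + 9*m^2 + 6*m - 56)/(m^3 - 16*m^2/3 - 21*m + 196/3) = 3*(m^2 + 5*m - 14)/(3*m^2 - 28*m + 49)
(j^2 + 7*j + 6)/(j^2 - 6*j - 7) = (j + 6)/(j - 7)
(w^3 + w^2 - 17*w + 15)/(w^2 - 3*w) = w + 4 - 5/w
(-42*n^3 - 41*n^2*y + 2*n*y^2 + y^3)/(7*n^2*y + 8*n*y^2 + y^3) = (-6*n + y)/y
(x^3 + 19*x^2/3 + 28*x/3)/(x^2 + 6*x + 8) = x*(3*x + 7)/(3*(x + 2))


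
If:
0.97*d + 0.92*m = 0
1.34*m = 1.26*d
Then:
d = 0.00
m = 0.00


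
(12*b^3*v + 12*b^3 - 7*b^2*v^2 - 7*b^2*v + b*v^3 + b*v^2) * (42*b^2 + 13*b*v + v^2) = 504*b^5*v + 504*b^5 - 138*b^4*v^2 - 138*b^4*v - 37*b^3*v^3 - 37*b^3*v^2 + 6*b^2*v^4 + 6*b^2*v^3 + b*v^5 + b*v^4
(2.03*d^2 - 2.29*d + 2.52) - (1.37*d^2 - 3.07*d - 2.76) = 0.66*d^2 + 0.78*d + 5.28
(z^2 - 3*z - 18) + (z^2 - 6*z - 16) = 2*z^2 - 9*z - 34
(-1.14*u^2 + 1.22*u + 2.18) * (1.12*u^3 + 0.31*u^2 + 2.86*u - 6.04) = -1.2768*u^5 + 1.013*u^4 - 0.440599999999999*u^3 + 11.0506*u^2 - 1.134*u - 13.1672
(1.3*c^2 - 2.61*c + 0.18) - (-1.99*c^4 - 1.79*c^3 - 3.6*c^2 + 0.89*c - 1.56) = 1.99*c^4 + 1.79*c^3 + 4.9*c^2 - 3.5*c + 1.74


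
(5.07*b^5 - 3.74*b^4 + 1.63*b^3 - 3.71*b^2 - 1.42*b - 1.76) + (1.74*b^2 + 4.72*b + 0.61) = 5.07*b^5 - 3.74*b^4 + 1.63*b^3 - 1.97*b^2 + 3.3*b - 1.15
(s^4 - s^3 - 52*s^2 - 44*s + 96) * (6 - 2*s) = -2*s^5 + 8*s^4 + 98*s^3 - 224*s^2 - 456*s + 576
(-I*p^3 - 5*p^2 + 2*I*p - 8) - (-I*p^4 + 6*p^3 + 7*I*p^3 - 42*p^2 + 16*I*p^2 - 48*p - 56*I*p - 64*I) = I*p^4 - 6*p^3 - 8*I*p^3 + 37*p^2 - 16*I*p^2 + 48*p + 58*I*p - 8 + 64*I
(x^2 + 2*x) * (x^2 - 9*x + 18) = x^4 - 7*x^3 + 36*x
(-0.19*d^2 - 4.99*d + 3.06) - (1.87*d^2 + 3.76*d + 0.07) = -2.06*d^2 - 8.75*d + 2.99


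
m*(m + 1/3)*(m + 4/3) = m^3 + 5*m^2/3 + 4*m/9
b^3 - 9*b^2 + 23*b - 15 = (b - 5)*(b - 3)*(b - 1)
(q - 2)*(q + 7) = q^2 + 5*q - 14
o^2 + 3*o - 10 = (o - 2)*(o + 5)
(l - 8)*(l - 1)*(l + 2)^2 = l^4 - 5*l^3 - 24*l^2 - 4*l + 32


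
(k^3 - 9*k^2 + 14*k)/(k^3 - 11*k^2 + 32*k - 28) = k/(k - 2)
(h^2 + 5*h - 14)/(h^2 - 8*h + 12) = (h + 7)/(h - 6)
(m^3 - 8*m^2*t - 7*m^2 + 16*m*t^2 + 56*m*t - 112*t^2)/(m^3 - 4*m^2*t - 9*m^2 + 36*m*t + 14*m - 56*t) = (m - 4*t)/(m - 2)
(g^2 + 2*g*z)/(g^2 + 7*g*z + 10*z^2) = g/(g + 5*z)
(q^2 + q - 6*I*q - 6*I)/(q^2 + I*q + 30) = (q^2 + q - 6*I*q - 6*I)/(q^2 + I*q + 30)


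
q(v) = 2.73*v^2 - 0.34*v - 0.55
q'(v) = 5.46*v - 0.34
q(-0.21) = -0.36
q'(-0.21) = -1.49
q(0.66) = 0.41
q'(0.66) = 3.26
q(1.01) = 1.89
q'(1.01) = 5.17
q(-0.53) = 0.40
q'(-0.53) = -3.23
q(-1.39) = 5.20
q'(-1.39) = -7.93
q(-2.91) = 23.56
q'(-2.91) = -16.23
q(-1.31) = 4.58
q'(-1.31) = -7.49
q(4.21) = 46.41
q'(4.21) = 22.65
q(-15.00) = 618.80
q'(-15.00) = -82.24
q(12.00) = 388.49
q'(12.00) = 65.18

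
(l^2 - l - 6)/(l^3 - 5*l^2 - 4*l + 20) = (l - 3)/(l^2 - 7*l + 10)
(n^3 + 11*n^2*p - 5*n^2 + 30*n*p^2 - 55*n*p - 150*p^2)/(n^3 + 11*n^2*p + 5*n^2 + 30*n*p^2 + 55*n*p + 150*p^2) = (n - 5)/(n + 5)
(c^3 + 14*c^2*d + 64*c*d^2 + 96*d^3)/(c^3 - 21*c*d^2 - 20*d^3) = (c^2 + 10*c*d + 24*d^2)/(c^2 - 4*c*d - 5*d^2)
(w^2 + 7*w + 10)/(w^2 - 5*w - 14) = (w + 5)/(w - 7)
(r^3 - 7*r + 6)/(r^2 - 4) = (r^2 + 2*r - 3)/(r + 2)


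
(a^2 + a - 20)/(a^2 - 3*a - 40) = (a - 4)/(a - 8)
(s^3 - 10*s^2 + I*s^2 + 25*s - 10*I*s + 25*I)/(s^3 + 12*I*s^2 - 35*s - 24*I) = (s^2 - 10*s + 25)/(s^2 + 11*I*s - 24)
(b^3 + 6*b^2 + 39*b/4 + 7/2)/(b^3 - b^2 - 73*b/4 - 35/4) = (b + 2)/(b - 5)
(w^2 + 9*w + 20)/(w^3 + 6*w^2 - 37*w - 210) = (w + 4)/(w^2 + w - 42)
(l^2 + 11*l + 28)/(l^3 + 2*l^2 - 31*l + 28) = (l + 4)/(l^2 - 5*l + 4)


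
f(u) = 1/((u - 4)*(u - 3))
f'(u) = -1/((u - 4)*(u - 3)^2) - 1/((u - 4)^2*(u - 3))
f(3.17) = -7.09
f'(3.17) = 33.15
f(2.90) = 9.09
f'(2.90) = 99.17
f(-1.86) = 0.04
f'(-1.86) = 0.01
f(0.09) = 0.09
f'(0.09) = 0.05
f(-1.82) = 0.04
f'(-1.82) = 0.01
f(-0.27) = 0.07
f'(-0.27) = 0.04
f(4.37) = 1.97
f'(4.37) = -6.77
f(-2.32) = 0.03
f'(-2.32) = 0.01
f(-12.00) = 0.00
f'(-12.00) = 0.00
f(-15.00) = 0.00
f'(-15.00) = 0.00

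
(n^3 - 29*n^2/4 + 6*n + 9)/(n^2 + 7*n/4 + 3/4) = (n^2 - 8*n + 12)/(n + 1)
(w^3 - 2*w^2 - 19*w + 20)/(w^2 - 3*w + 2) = (w^2 - w - 20)/(w - 2)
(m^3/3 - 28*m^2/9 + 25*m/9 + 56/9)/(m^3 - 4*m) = (3*m^3 - 28*m^2 + 25*m + 56)/(9*m*(m^2 - 4))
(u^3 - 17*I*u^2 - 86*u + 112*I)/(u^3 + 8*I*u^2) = (u^3 - 17*I*u^2 - 86*u + 112*I)/(u^2*(u + 8*I))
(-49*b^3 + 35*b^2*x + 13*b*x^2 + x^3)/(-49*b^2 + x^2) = (-7*b^2 + 6*b*x + x^2)/(-7*b + x)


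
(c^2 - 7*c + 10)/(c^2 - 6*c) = (c^2 - 7*c + 10)/(c*(c - 6))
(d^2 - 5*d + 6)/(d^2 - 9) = (d - 2)/(d + 3)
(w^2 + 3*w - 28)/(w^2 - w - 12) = (w + 7)/(w + 3)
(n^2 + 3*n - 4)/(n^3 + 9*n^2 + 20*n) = (n - 1)/(n*(n + 5))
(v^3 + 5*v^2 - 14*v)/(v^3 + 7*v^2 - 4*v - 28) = v/(v + 2)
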